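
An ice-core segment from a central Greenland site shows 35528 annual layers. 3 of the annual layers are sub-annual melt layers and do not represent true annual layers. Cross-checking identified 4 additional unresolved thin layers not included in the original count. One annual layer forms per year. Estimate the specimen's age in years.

35529 years

After corrections the count is 35528 − 3 + 4 = 35529 annual layers.
One annual layer per year makes the duration 35529 years.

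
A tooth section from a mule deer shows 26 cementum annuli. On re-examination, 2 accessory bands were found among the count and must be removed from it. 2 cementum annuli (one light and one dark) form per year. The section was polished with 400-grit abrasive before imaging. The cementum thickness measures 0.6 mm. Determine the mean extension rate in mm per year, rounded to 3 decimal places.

0.050 mm per year

After corrections the count is 26 − 2 = 24 cementum annuli.
24 cementum annuli at 2 per year is 24 / 2 = 12 years.
Mean rate = 0.6 mm / 12 years ≈ 0.050 mm per year.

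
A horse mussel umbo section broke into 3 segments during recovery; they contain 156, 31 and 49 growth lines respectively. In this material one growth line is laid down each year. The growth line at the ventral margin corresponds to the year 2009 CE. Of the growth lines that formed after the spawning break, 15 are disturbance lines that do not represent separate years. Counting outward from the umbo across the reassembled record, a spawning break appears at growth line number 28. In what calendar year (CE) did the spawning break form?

Total growth lines = 156 + 31 + 49 = 236.
Between growth line 28 and the ventral margin there are 236 − 28 = 208 growth lines.
Excluding 15 false growth lines: 208 − 15 = 193.
The growth line at the ventral margin is 2009 CE, so the spawning break dates to 2009 − 193 = 1816 CE.

1816 CE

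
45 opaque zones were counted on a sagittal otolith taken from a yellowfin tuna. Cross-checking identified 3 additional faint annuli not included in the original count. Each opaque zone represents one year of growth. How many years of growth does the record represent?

48 yr

Correcting the raw count gives 45 + 3 = 48 true opaque zones.
With a one-to-one opaque zone periodicity this is 48 years.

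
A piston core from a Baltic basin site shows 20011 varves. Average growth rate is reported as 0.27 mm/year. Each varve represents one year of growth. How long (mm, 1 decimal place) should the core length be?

5403.0 mm

20011 years of growth are recorded.
Predicted length = 0.27 mm/year × 20011 years = 5403.0 mm.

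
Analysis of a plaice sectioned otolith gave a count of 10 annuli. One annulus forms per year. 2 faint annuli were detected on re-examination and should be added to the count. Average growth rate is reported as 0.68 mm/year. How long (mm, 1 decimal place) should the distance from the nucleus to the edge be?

Correcting the raw count gives 10 + 2 = 12 true annuli.
Length ≈ 0.68 × 12 = 8.2 mm.

8.2 mm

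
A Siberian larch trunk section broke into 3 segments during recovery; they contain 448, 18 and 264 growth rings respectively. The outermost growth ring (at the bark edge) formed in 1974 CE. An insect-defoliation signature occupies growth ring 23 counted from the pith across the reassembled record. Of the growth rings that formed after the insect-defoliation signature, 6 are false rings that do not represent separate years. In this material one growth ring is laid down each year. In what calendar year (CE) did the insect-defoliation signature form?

Total growth rings = 448 + 18 + 264 = 730.
730 − 23 = 707 growth rings lie beyond the insect-defoliation signature toward the bark edge.
Excluding 6 false growth rings: 707 − 6 = 701.
The growth ring at the bark edge is 1974 CE, so the insect-defoliation signature dates to 1974 − 701 = 1273 CE.

1273 CE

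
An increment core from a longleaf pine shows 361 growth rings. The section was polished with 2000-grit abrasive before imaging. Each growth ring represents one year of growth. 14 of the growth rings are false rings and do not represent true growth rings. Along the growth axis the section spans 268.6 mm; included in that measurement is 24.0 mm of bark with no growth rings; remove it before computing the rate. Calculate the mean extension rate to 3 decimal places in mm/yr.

Adjusted count: 361 − 14 = 347 growth rings.
The growth record spans 268.6 − 24.0 = 244.6 mm.
Extension rate ≈ 244.6 / 347 = 0.705 mm/yr.

0.705 mm/yr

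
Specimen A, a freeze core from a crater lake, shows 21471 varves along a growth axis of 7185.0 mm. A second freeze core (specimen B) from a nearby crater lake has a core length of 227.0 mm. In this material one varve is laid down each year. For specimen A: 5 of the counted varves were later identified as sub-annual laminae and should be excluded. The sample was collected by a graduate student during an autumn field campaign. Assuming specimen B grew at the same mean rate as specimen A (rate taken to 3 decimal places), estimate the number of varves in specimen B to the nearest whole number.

678 varves

Specimen A: after corrections the count is 21471 − 5 = 21466 varves.
A: Mean rate = 7185.0 mm / 21466 years ≈ 0.335 mm/year.
For B, 227.0 / 0.335 = 677.61 years ≈ 678 varves.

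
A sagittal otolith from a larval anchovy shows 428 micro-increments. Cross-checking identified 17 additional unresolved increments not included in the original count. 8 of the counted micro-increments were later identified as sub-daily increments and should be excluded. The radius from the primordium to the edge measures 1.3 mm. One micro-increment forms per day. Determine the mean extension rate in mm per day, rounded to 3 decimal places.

0.003 mm per day

Adjusted count: 428 − 8 + 17 = 437 micro-increments.
1.3 mm over 437 days gives 1.3 / 437 ≈ 0.003 mm per day.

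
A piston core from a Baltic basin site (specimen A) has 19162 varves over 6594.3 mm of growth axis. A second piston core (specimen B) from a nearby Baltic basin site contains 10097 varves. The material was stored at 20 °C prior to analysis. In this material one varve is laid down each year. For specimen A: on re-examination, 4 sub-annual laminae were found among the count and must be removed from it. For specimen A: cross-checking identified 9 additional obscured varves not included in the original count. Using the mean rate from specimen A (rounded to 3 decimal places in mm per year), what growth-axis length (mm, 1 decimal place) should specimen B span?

Specimen A: after corrections the count is 19162 − 4 + 9 = 19167 varves.
A: 6594.3 mm over 19167 years gives 6594.3 / 19167 ≈ 0.344 mm/yr.
Length of B = 0.344 × 10097 = 3473.4 mm.

3473.4 mm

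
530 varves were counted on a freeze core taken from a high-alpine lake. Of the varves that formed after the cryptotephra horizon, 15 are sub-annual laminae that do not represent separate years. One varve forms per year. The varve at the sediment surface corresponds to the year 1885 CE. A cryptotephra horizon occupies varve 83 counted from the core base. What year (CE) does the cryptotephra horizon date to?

530 − 83 = 447 varves lie beyond the cryptotephra horizon toward the sediment surface.
Removing the 15 false varves leaves 447 − 15 = 432 true varves beyond the cryptotephra horizon.
1885 − 432 = 1453 CE.

1453 CE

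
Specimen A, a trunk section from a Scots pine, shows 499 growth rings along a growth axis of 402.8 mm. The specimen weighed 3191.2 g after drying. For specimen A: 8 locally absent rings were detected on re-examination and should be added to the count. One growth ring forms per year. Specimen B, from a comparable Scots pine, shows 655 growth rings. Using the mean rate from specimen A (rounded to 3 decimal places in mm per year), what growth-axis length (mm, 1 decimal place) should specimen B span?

520.1 mm

Specimen A: after corrections the count is 499 + 8 = 507 growth rings.
A: Mean rate = 402.8 mm / 507 years ≈ 0.794 mm/year.
Length of B = 0.794 × 655 = 520.1 mm.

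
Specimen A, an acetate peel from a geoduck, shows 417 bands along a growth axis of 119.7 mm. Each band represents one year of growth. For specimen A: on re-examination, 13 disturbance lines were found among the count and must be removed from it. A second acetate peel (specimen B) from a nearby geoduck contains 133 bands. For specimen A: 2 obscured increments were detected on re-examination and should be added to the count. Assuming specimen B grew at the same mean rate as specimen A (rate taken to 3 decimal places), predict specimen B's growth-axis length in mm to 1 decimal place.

Specimen A: correcting the raw count gives 417 − 13 + 2 = 406 true bands.
A: Extension rate ≈ 119.7 / 406 = 0.295 mm per year.
B's length ≈ 0.295 × 133 = 39.2 mm.

39.2 mm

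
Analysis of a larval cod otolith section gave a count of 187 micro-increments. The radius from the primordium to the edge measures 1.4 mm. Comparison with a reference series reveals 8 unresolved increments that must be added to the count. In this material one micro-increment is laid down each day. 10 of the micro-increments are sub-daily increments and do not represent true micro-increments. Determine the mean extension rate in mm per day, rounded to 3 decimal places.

True micro-increment count = 187 − 10 + 8 = 185.
1.4 mm over 185 days gives 1.4 / 185 ≈ 0.008 mm per day.

0.008 mm per day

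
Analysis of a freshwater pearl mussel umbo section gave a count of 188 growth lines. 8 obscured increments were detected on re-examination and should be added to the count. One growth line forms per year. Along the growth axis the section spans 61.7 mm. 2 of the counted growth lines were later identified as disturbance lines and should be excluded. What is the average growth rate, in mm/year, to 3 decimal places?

Adjusted count: 188 − 2 + 8 = 194 growth lines.
Mean rate = 61.7 mm / 194 years ≈ 0.318 mm/year.

0.318 mm/year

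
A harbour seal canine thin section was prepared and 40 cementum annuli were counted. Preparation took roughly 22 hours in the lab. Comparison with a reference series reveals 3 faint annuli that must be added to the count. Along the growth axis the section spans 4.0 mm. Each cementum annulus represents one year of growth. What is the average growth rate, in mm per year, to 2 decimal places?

0.09 mm per year

Adjusted count: 40 + 3 = 43 cementum annuli.
4.0 mm over 43 years gives 4.0 / 43 ≈ 0.09 mm per year.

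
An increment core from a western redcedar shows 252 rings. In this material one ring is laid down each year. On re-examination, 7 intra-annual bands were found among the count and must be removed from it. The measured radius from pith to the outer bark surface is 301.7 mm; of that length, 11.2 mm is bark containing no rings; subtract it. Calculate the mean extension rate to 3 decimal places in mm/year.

After corrections the count is 252 − 7 = 245 rings.
The growth record spans 301.7 − 11.2 = 290.5 mm.
Extension rate ≈ 290.5 / 245 = 1.186 mm/year.

1.186 mm/year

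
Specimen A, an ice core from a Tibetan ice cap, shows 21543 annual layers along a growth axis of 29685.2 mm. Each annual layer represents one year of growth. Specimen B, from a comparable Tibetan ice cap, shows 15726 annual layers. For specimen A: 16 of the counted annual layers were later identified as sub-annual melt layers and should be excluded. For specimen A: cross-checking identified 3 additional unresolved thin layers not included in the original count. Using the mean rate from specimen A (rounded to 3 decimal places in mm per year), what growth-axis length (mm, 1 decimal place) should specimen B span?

21686.2 mm

Specimen A: after corrections the count is 21543 − 16 + 3 = 21530 annual layers.
A: Mean rate = 29685.2 mm / 21530 years ≈ 1.379 mm per year.
For B, 1.379 mm/year × 15726 years = 21686.2 mm.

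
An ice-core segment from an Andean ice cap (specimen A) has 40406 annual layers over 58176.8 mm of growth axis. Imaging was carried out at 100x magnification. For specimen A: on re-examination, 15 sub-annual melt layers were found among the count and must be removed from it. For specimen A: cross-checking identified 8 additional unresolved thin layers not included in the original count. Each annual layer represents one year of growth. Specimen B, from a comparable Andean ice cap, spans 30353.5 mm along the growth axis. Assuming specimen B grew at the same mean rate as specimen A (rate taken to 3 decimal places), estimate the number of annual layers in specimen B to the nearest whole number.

21079 annual layers

Specimen A: after corrections the count is 40406 − 15 + 8 = 40399 annual layers.
A: Extension rate ≈ 58176.8 / 40399 = 1.440 mm/yr.
For B, 30353.5 / 1.440 = 21078.82 years ≈ 21079 annual layers.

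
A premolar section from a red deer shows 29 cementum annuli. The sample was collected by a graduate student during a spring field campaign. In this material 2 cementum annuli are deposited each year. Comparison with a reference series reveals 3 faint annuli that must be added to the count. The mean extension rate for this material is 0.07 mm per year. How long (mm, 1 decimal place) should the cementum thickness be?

1.1 mm

Adjusted count: 29 + 3 = 32 cementum annuli.
Dividing by 2 cementum annuli per year: 32 / 2 = 16 years.
Predicted length = 0.07 mm/year × 16 years = 1.1 mm.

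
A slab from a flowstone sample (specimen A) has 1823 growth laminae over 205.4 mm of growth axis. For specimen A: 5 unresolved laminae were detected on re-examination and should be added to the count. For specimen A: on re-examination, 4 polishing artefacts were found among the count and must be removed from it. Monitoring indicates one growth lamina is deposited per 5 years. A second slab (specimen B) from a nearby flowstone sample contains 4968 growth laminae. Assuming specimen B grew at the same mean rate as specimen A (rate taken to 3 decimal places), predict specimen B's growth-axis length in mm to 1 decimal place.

571.3 mm

Specimen A: after corrections the count is 1823 − 4 + 5 = 1824 growth laminae.
Specimen A: 1824 growth laminae at 5 years each span 1824 × 5 = 9120 years.
A: 205.4 mm over 9120 years gives 205.4 / 9120 ≈ 0.023 mm per year.
Specimen B: at 5 years per growth lamina, 4968 × 5 = 24840 years. For B, 0.023 mm/year × 24840 years = 571.3 mm.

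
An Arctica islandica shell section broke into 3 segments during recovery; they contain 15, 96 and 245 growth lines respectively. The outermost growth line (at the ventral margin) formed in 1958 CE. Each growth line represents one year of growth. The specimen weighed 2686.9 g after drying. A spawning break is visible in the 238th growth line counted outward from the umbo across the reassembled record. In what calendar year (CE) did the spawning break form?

Total growth lines = 15 + 96 + 245 = 356.
356 − 238 = 118 growth lines lie beyond the spawning break toward the ventral margin.
Counting back 118 years from 1958 CE places the spawning break in 1958 − 118 = 1840 CE.

1840 CE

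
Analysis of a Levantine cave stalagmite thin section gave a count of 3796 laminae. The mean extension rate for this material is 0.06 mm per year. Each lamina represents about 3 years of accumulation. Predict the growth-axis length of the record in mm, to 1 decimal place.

683.3 mm

3796 laminae at 3 years each span 3796 × 3 = 11388 years.
Length ≈ 0.06 × 11388 = 683.3 mm.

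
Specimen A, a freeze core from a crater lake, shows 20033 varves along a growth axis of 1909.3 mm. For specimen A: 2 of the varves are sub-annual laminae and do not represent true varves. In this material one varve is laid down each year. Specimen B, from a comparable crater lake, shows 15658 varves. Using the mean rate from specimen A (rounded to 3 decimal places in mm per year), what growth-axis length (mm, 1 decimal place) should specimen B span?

Specimen A: after corrections the count is 20033 − 2 = 20031 varves.
A: Mean rate = 1909.3 mm / 20031 years ≈ 0.095 mm/yr.
B's length ≈ 0.095 × 15658 = 1487.5 mm.

1487.5 mm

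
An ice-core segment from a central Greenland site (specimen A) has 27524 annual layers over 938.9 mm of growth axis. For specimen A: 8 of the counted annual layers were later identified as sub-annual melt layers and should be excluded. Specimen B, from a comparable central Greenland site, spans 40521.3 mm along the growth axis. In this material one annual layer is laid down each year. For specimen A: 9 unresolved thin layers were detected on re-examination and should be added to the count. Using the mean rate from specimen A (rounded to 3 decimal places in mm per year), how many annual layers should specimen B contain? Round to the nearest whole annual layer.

Specimen A: true annual layer count = 27524 − 8 + 9 = 27525.
A: Mean rate = 938.9 mm / 27525 years ≈ 0.034 mm/yr.
B spans 40521.3 / 0.034 = 1191802.94 years ≈ 1191803 annual layers.

1191803 annual layers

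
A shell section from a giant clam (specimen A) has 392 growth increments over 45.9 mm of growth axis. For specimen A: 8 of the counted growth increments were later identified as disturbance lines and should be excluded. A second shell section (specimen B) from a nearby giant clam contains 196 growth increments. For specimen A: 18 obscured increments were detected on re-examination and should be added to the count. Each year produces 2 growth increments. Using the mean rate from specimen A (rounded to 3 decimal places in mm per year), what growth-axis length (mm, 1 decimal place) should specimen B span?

22.3 mm

Specimen A: after corrections the count is 392 − 8 + 18 = 402 growth increments.
Specimen A: dividing by 2 growth increments per year: 402 / 2 = 201 years.
A: Mean rate = 45.9 mm / 201 years ≈ 0.228 mm/yr.
Specimen B: 196 growth increments at 2 per year is 196 / 2 = 98 years. Length of B = 0.228 × 98 = 22.3 mm.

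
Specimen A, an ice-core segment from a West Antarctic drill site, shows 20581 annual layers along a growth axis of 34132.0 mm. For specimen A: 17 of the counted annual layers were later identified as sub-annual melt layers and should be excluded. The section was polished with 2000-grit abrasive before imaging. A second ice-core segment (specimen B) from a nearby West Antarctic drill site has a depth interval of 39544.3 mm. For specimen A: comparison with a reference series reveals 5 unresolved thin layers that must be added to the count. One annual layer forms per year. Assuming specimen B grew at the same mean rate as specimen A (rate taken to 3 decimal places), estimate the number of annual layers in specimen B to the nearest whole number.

23836 annual layers

Specimen A: correcting the raw count gives 20581 − 17 + 5 = 20569 true annual layers.
A: Mean rate = 34132.0 mm / 20569 years ≈ 1.659 mm/yr.
Specimen B: 39544.3 mm / 1.659 mm per year = 23836.23 years ≈ 23836 annual layers.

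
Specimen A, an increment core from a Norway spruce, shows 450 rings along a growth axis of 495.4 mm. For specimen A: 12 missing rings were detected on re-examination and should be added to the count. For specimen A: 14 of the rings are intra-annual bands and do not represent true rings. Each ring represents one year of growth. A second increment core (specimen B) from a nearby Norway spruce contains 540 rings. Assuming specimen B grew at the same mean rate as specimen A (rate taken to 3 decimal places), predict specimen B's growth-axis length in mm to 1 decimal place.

Specimen A: after corrections the count is 450 − 14 + 12 = 448 rings.
A: Mean rate = 495.4 mm / 448 years ≈ 1.106 mm/yr.
Length of B = 1.106 × 540 = 597.2 mm.

597.2 mm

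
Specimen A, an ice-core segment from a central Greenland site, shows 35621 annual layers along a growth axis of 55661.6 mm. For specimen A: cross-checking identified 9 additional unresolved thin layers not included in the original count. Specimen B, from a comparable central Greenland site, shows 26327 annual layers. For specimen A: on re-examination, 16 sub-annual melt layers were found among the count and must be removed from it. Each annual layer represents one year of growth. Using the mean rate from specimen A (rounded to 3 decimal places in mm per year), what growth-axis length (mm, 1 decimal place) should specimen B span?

41149.1 mm

Specimen A: correcting the raw count gives 35621 − 16 + 9 = 35614 true annual layers.
A: Extension rate ≈ 55661.6 / 35614 = 1.563 mm/year.
B's length ≈ 1.563 × 26327 = 41149.1 mm.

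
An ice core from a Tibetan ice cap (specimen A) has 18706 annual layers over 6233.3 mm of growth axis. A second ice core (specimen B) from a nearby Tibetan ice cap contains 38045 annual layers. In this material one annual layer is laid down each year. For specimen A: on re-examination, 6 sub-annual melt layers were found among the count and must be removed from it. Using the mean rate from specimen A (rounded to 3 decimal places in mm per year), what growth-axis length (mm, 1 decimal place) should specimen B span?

Specimen A: after corrections the count is 18706 − 6 = 18700 annual layers.
A: 6233.3 mm over 18700 years gives 6233.3 / 18700 ≈ 0.333 mm per year.
B's length ≈ 0.333 × 38045 = 12669.0 mm.

12669.0 mm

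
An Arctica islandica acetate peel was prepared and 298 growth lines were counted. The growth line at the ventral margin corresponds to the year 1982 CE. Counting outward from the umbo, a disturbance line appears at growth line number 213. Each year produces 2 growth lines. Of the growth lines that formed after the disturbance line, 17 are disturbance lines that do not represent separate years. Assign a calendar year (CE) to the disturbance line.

1948 CE

The disturbance line sits at growth line 213 from the umbo, so 298 − 213 = 85 growth lines formed after it.
Removing the 17 false growth lines leaves 85 − 17 = 68 true growth lines beyond the disturbance line.
With 2 growth lines per year, 68 / 2 = 34 years.
Counting back 34 years from 1982 CE places the disturbance line in 1982 − 34 = 1948 CE.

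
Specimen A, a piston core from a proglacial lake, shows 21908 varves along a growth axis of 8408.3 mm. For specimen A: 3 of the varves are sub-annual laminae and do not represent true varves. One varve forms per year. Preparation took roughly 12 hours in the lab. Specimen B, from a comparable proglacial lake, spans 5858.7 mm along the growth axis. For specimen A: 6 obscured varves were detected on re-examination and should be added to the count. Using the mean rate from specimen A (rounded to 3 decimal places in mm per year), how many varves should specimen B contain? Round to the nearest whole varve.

Specimen A: true varve count = 21908 − 3 + 6 = 21911.
A: 8408.3 mm over 21911 years gives 8408.3 / 21911 ≈ 0.384 mm/year.
B spans 5858.7 / 0.384 = 15257.03 years ≈ 15257 varves.

15257 varves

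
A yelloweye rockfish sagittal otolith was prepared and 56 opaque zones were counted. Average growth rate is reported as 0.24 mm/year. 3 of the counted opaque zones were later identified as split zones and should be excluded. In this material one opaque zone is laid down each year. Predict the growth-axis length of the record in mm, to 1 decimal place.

Correcting the raw count gives 56 − 3 = 53 true opaque zones.
53 years at 0.24 mm/year gives 0.24 × 53 = 12.7 mm.

12.7 mm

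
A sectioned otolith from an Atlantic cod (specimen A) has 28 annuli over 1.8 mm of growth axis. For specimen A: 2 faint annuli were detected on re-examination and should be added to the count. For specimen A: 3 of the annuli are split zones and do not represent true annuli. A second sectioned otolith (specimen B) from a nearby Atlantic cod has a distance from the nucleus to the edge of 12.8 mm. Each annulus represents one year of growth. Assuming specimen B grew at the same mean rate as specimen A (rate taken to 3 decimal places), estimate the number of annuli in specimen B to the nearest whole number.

191 annuli

Specimen A: true annulus count = 28 − 3 + 2 = 27.
A: Extension rate ≈ 1.8 / 27 = 0.067 mm/yr.
Specimen B: 12.8 mm / 0.067 mm per year = 191.04 years ≈ 191 annuli.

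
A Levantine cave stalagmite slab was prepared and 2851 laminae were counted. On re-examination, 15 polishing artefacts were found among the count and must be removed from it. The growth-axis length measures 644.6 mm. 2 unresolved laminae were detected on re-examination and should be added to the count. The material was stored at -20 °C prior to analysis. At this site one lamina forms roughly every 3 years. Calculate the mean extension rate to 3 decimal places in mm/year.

0.076 mm/year

After corrections the count is 2851 − 15 + 2 = 2838 laminae.
At 3 years per lamina, 2838 × 3 = 8514 years.
644.6 mm over 8514 years gives 644.6 / 8514 ≈ 0.076 mm/year.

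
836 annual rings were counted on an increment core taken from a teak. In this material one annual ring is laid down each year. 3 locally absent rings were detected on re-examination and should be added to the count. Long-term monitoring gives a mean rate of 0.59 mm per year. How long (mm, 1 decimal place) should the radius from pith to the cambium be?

495.0 mm

True annual ring count = 836 + 3 = 839.
Predicted length = 0.59 mm/year × 839 years = 495.0 mm.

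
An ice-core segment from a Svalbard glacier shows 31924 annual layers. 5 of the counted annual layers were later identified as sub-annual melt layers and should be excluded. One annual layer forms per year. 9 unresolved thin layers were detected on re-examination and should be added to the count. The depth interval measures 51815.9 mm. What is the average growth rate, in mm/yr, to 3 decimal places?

After corrections the count is 31924 − 5 + 9 = 31928 annual layers.
51815.9 mm over 31928 years gives 51815.9 / 31928 ≈ 1.623 mm/yr.

1.623 mm/yr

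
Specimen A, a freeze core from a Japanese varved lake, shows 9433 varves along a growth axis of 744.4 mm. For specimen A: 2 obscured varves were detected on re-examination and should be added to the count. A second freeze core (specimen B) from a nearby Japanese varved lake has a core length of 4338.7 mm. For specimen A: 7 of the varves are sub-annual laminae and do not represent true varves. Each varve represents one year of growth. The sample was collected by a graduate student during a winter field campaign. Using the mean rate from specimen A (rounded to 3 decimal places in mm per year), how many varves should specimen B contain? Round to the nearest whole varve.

Specimen A: correcting the raw count gives 9433 − 7 + 2 = 9428 true varves.
A: Extension rate ≈ 744.4 / 9428 = 0.079 mm per year.
Specimen B: 4338.7 mm / 0.079 mm per year = 54920.25 years ≈ 54920 varves.

54920 varves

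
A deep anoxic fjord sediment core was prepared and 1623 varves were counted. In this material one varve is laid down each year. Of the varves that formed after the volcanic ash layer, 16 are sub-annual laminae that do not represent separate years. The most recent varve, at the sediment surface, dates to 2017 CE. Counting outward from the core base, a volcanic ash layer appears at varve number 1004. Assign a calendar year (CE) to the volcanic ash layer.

1414 CE

The volcanic ash layer sits at varve 1004 from the core base, so 1623 − 1004 = 619 varves formed after it.
619 − 16 false = 603 true varves after the volcanic ash layer.
The varve at the sediment surface is 2017 CE, so the volcanic ash layer dates to 2017 − 603 = 1414 CE.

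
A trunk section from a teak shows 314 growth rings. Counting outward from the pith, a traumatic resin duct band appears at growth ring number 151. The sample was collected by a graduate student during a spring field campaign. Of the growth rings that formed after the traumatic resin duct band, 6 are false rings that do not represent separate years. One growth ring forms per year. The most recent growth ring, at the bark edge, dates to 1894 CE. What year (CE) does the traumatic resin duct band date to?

1737 CE

Between growth ring 151 and the bark edge there are 314 − 151 = 163 growth rings.
Removing the 6 false growth rings leaves 163 − 6 = 157 true growth rings beyond the traumatic resin duct band.
1894 − 157 = 1737 CE.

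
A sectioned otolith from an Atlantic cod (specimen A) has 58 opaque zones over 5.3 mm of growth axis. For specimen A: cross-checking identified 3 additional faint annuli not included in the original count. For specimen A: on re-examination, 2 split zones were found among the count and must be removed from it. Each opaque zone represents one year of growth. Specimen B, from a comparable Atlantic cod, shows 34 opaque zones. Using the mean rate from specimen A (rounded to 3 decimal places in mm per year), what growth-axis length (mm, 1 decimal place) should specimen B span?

3.1 mm

Specimen A: correcting the raw count gives 58 − 2 + 3 = 59 true opaque zones.
A: 5.3 mm over 59 years gives 5.3 / 59 ≈ 0.090 mm/year.
Length of B = 0.090 × 34 = 3.1 mm.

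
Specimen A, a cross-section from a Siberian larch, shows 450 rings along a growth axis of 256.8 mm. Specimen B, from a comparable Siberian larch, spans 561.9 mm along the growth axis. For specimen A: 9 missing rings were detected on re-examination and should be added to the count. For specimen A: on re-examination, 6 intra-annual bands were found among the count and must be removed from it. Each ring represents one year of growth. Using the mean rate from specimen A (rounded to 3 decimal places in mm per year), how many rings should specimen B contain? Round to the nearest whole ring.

991 rings

Specimen A: adjusted count: 450 − 6 + 9 = 453 rings.
A: Mean rate = 256.8 mm / 453 years ≈ 0.567 mm/year.
For B, 561.9 / 0.567 = 991.01 years ≈ 991 rings.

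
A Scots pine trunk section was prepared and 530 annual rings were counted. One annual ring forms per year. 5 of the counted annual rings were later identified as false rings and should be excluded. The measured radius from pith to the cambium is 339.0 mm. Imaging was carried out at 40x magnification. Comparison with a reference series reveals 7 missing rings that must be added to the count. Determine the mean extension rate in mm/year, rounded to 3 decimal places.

0.637 mm/year

After corrections the count is 530 − 5 + 7 = 532 annual rings.
Mean rate = 339.0 mm / 532 years ≈ 0.637 mm/year.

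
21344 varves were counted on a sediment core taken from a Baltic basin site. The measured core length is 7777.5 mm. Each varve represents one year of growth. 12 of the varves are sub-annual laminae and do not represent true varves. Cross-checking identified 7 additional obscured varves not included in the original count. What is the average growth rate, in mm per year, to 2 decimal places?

True varve count = 21344 − 12 + 7 = 21339.
7777.5 mm over 21339 years gives 7777.5 / 21339 ≈ 0.36 mm per year.

0.36 mm per year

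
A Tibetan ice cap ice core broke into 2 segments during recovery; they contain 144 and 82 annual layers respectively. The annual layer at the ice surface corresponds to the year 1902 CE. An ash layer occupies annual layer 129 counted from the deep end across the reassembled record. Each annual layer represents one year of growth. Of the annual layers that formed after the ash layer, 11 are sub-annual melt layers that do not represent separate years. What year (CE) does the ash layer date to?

1816 CE

Total annual layers = 144 + 82 = 226.
226 − 129 = 97 annual layers lie beyond the ash layer toward the ice surface.
Removing the 11 false annual layers leaves 97 − 11 = 86 true annual layers beyond the ash layer.
Counting back 86 years from 1902 CE places the ash layer in 1902 − 86 = 1816 CE.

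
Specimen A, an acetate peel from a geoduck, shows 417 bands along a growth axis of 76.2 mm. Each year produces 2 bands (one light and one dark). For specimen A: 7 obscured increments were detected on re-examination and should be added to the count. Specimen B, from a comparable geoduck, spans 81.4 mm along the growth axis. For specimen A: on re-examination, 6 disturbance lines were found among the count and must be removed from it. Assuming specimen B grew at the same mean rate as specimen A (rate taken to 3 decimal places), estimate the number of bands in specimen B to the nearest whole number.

Specimen A: adjusted count: 417 − 6 + 7 = 418 bands.
Specimen A: with 2 bands per year, 418 / 2 = 209 years.
A: Extension rate ≈ 76.2 / 209 = 0.365 mm/yr.
Specimen B: 81.4 mm / 0.365 mm per year = 223.01 years; at 2 bands per year that is 223.01 × 2 ≈ 446 bands.

446 bands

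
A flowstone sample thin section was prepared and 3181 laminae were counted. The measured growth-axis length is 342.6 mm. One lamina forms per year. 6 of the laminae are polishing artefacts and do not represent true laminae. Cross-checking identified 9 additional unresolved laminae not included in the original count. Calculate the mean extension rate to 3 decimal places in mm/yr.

True lamina count = 3181 − 6 + 9 = 3184.
342.6 mm over 3184 years gives 342.6 / 3184 ≈ 0.108 mm/yr.

0.108 mm/yr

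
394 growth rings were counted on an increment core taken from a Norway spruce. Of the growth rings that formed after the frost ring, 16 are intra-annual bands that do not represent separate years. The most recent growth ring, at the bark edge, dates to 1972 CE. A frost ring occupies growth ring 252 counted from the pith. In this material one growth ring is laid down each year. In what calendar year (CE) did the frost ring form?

394 − 252 = 142 growth rings lie beyond the frost ring toward the bark edge.
142 − 16 false = 126 true growth rings after the frost ring.
Counting back 126 years from 1972 CE places the frost ring in 1972 − 126 = 1846 CE.

1846 CE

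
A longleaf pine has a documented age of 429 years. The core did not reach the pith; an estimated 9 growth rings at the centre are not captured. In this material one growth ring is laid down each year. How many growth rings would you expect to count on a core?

420 growth rings

One growth ring per year gives 429 growth rings over 429 years.
429 − 9 missed = 420 growth rings expected in the prepared section.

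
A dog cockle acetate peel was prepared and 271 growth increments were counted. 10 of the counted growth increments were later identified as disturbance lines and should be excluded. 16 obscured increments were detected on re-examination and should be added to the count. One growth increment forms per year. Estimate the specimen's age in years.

True growth increment count = 271 − 10 + 16 = 277.
One growth increment per year makes the duration 277 years.

277 yr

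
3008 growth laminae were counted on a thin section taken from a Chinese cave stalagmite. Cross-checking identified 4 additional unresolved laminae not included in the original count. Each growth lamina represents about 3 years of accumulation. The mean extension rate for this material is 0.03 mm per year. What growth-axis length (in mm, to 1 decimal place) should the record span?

271.1 mm

Correcting the raw count gives 3008 + 4 = 3012 true growth laminae.
Multiplying by 3 years per growth lamina: 3012 × 3 = 9036 years.
Predicted length = 0.03 mm/year × 9036 years = 271.1 mm.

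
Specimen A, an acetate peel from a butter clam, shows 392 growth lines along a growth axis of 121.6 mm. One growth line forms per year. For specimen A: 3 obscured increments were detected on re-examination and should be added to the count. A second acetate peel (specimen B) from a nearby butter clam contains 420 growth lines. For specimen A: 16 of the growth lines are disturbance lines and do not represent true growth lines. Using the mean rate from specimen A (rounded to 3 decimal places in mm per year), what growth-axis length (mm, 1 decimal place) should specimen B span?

134.8 mm

Specimen A: after corrections the count is 392 − 16 + 3 = 379 growth lines.
A: Extension rate ≈ 121.6 / 379 = 0.321 mm/year.
B's length ≈ 0.321 × 420 = 134.8 mm.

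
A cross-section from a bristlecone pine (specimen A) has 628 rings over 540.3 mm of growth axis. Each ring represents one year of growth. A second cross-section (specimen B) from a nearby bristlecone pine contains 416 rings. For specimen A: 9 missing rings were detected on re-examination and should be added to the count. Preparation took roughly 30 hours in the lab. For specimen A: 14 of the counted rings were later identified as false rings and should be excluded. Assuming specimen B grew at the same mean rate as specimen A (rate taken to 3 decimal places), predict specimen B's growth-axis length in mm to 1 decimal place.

360.7 mm

Specimen A: adjusted count: 628 − 14 + 9 = 623 rings.
A: Mean rate = 540.3 mm / 623 years ≈ 0.867 mm/year.
For B, 0.867 mm/year × 416 years = 360.7 mm.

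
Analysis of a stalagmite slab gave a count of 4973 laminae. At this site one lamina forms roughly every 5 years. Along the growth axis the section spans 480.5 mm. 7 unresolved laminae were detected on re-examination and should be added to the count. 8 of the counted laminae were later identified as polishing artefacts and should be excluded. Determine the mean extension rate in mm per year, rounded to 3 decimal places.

0.019 mm per year

Correcting the raw count gives 4973 − 8 + 7 = 4972 true laminae.
4972 laminae at 5 years each span 4972 × 5 = 24860 years.
Extension rate ≈ 480.5 / 24860 = 0.019 mm per year.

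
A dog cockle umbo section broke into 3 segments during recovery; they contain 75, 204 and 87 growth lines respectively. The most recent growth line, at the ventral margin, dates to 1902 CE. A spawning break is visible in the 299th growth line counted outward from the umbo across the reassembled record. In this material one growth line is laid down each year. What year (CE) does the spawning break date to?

1835 CE

Total growth lines = 75 + 204 + 87 = 366.
Between growth line 299 and the ventral margin there are 366 − 299 = 67 growth lines.
The growth line at the ventral margin is 1902 CE, so the spawning break dates to 1902 − 67 = 1835 CE.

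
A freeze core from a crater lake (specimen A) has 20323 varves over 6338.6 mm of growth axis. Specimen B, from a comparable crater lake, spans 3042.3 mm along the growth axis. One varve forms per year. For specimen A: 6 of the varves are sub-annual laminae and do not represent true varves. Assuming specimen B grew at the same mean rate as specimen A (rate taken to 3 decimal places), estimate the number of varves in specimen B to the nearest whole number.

9751 varves

Specimen A: after corrections the count is 20323 − 6 = 20317 varves.
A: Extension rate ≈ 6338.6 / 20317 = 0.312 mm/year.
For B, 3042.3 / 0.312 = 9750.96 years ≈ 9751 varves.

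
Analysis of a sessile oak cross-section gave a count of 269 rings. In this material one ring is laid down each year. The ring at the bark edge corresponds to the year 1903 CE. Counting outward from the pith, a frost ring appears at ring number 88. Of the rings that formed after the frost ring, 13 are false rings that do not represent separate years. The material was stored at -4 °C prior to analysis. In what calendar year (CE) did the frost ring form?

The frost ring sits at ring 88 from the pith, so 269 − 88 = 181 rings formed after it.
Removing the 13 false rings leaves 181 − 13 = 168 true rings beyond the frost ring.
The ring at the bark edge is 1903 CE, so the frost ring dates to 1903 − 168 = 1735 CE.

1735 CE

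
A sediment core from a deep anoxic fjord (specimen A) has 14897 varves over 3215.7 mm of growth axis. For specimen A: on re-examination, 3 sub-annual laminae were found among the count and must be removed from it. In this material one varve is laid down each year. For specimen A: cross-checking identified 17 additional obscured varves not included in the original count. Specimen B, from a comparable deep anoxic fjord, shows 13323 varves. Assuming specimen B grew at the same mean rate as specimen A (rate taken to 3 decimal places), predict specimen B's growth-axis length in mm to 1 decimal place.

2877.8 mm

Specimen A: adjusted count: 14897 − 3 + 17 = 14911 varves.
A: Extension rate ≈ 3215.7 / 14911 = 0.216 mm/yr.
For B, 0.216 mm/year × 13323 years = 2877.8 mm.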